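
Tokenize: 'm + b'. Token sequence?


Scan left to right, longest-match per lexeme
Tokens: ID(m), OP(+), ID(b)


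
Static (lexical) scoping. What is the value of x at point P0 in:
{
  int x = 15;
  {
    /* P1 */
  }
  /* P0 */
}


x declared in the same block as P0
x = 15


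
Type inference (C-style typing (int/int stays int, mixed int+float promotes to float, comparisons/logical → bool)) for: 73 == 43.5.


Operand types: int == float
Rule: comparison yields bool
Result type: bool


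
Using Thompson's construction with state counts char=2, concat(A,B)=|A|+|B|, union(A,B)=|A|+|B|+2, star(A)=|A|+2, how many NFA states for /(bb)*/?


Syntax tree has 2 char leaf(s), 0 union(s), 1 star(s)
chars contribute 2×2 = 4; each union adds +2; each star adds +2
Total: 4 + 0 + 2 = 6 states


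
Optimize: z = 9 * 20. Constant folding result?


9 * 20 = 180 at compile time
Optimized: z = 180


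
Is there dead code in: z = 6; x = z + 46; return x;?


z is read by x's definition; x is returned
No dead code


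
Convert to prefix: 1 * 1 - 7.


left-to-right (same/higher precedence on left): tree is (- (* 1 1) 7)
Prefix: - * 1 1 7


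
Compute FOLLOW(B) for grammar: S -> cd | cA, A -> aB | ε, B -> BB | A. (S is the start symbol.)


$ ∈ FOLLOW(S). For each A -> αBβ: add FIRST(β)\{ε} to FOLLOW(B); if β nullable, add FOLLOW(A).
FOLLOW(B) = {$, a}


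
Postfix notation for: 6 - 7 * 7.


* has higher precedence, evaluate 7*7 first
Postfix: 6 7 7 * -


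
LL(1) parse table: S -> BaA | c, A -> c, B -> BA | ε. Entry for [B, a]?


For [B, a]: ε is nullable and 'a' ∈ FOLLOW(B)
Entry: B -> ε


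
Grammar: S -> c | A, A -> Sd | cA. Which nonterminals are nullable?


A nonterminal is nullable iff some alternative derives ε (directly, or every symbol in it is nullable)
Nullable: {}


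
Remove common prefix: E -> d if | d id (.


Common prefix: 'd'
Factored: E -> d E', E' -> if | id (


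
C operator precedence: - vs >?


'-' is additive (level 9); '>' is relational (level 7)
Higher level binds tighter
'-' has higher precedence than '>'


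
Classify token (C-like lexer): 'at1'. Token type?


Pattern: letter/underscore followed by alphanumerics, not a keyword
Type: IDENTIFIER


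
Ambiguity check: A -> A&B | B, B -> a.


precedence layered via separate nonterminal B: deterministic
Unambiguous


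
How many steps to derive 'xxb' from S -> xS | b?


Derivation: S => xS => xxS => xxb
Steps: 3


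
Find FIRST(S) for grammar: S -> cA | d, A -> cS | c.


Per alternative of S: FIRST(cA) = {c}; FIRST(d) = {d}
FIRST(S) = {c, d}


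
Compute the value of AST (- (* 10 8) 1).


Evaluate inner: (* 10 8) = 80
Evaluate root: (- 80 1) = 79
Result: 79


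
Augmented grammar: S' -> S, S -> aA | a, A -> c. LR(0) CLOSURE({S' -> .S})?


Start: S' -> .S
For each item with dot before a nonterminal B, add B -> .γ for every B-production
Closure: [S' -> .S, S -> .aA, S -> .a]


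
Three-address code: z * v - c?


Break into single-operator statements:
t1 = z * v
t2 = t1 - c


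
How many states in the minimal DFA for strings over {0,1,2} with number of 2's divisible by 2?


Track (count of 2) mod 2: states 0..1, accept at 0
Minimal DFA: 2 states


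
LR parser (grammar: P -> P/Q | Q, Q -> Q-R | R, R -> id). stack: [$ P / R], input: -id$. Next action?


'R' (not preceded by Q-) is the handle for Q -> R
Action: reduce (Q -> R)


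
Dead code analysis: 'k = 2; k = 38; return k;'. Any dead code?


first assignment to k is overwritten before any read
Dead: 'k = 2'


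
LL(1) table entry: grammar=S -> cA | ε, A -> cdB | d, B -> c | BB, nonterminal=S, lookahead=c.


For [S, c]: 'c' ∈ FIRST(cA)
Entry: S -> cA


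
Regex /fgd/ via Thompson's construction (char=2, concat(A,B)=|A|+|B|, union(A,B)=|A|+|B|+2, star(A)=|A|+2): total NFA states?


Syntax tree has 3 char leaf(s), 0 union(s), 0 star(s)
chars contribute 3×2 = 6; each union adds +2; each star adds +2
Total: 6 + 0 + 0 = 6 states


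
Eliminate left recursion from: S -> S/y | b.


Left-recursive alternatives: S/y; non-recursive: b
Introduce S': S -> bS', S' -> /yS' | ε


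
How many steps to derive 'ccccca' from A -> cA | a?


Derivation: A => cA => ccA => cccA => ccccA => cccccA => ccccca
Steps: 6


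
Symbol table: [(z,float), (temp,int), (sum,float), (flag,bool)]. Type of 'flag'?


Lookup 'flag' → type bool


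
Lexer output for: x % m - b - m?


Scan left to right, longest-match per lexeme
Tokens: ID(x), OP(%), ID(m), OP(-), ID(b), OP(-), ID(m)


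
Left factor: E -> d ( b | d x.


Common prefix: 'd'
Factored: E -> d E', E' -> ( b | x


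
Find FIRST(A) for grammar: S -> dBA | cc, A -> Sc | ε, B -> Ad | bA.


Per alternative of A: FIRST(Sc) = {c, d}; FIRST(ε) = {ε}
FIRST(A) = {c, d, ε}


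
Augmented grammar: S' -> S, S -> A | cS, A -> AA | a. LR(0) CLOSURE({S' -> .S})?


Start: S' -> .S
For each item with dot before a nonterminal B, add B -> .γ for every B-production
Closure: [S' -> .S, S -> .A, S -> .cS, A -> .AA, A -> .a]


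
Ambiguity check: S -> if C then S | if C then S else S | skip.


dangling else: 'if C then if C then skip else skip' parses two ways
Ambiguous


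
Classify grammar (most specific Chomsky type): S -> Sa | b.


Left-linear: every RHS is a terminal or one nonterminal followed by a terminal
Classification: Type 3 (Regular)


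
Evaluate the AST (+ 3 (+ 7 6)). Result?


Evaluate inner: (+ 7 6) = 13
Evaluate root: (+ 3 13) = 16
Result: 16


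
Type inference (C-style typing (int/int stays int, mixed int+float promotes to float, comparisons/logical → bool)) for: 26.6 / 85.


Operand types: float / int
Rule: mixed int/float promotes to float; int/int stays int
Result type: float


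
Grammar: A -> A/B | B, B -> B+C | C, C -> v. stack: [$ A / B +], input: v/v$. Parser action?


no handle; shift 'v'
Action: shift


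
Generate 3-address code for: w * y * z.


Break into single-operator statements:
t1 = w * y
t2 = t1 * z


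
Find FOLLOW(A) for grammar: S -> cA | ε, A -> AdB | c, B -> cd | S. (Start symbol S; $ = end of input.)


$ ∈ FOLLOW(S). For each A -> αBβ: add FIRST(β)\{ε} to FOLLOW(B); if β nullable, add FOLLOW(A).
FOLLOW(A) = {$, d}


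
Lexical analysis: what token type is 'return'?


Pattern: reserved word
Type: KEYWORD


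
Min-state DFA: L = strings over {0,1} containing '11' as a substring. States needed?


KMP-style automaton: 2 progress states + 1 absorbing accept = 3
Minimal DFA: 3 states


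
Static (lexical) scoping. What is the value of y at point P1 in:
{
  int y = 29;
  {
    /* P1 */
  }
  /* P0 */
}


P1's block does not declare y; resolves to the enclosing declaration at depth 0
y = 29


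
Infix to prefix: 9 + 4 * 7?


'*' binds tighter: tree is (+ 9 (* 4 7))
Prefix: + 9 * 4 7


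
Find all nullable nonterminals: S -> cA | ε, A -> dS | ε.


A nonterminal is nullable iff some alternative derives ε (directly, or every symbol in it is nullable)
Nullable: {A, S}


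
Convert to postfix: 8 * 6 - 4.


Left to right (same or higher precedence on left)
Postfix: 8 6 * 4 -


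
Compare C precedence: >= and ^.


'>=' is relational (level 7); '^' is bitwise XOR (level 4)
Higher level binds tighter
'>=' has higher precedence than '^'


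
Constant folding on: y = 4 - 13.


4 - 13 = -9 at compile time
Optimized: y = -9


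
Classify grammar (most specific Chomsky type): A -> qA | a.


Right-linear: every RHS is a terminal or a terminal followed by one nonterminal
Classification: Type 3 (Regular)


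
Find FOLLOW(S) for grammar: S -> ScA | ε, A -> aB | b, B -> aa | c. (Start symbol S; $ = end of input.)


$ ∈ FOLLOW(S). For each A -> αBβ: add FIRST(β)\{ε} to FOLLOW(B); if β nullable, add FOLLOW(A).
FOLLOW(S) = {$, c}


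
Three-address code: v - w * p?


Break into single-operator statements:
t1 = w * p
t2 = v - t1


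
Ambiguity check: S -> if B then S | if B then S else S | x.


dangling else: 'if B then if B then x else x' parses two ways
Ambiguous


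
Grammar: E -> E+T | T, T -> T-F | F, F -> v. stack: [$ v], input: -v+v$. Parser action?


'v' on top is the handle for F -> v
Action: reduce (F -> v)


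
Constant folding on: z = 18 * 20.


18 * 20 = 360 at compile time
Optimized: z = 360


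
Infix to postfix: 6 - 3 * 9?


* has higher precedence, evaluate 3*9 first
Postfix: 6 3 9 * -


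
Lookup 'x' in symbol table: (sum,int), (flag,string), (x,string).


Lookup 'x' → type string


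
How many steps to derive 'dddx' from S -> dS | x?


Derivation: S => dS => ddS => dddS => dddx
Steps: 4


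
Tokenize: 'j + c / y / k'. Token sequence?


Scan left to right, longest-match per lexeme
Tokens: ID(j), OP(+), ID(c), OP(/), ID(y), OP(/), ID(k)


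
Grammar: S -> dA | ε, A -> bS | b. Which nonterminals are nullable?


A nonterminal is nullable iff some alternative derives ε (directly, or every symbol in it is nullable)
Nullable: {S}


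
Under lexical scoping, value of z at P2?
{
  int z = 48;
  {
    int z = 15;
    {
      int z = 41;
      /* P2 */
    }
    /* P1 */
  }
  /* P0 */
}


z declared in the same block as P2
z = 41


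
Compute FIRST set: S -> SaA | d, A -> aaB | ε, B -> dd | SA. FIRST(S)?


Per alternative of S: FIRST(SaA) = {d}; FIRST(d) = {d}
FIRST(S) = {d}


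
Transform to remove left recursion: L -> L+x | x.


Left-recursive alternatives: L+x; non-recursive: x
Introduce L': L -> xL', L' -> +xL' | ε


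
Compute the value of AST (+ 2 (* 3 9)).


Evaluate inner: (* 3 9) = 27
Evaluate root: (+ 2 27) = 29
Result: 29


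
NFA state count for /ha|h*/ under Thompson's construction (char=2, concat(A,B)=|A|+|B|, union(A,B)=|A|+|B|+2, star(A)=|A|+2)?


Syntax tree has 3 char leaf(s), 1 union(s), 1 star(s)
chars contribute 3×2 = 6; each union adds +2; each star adds +2
Total: 6 + 2 + 2 = 10 states


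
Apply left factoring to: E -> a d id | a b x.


Common prefix: 'a'
Factored: E -> a E', E' -> d id | b x


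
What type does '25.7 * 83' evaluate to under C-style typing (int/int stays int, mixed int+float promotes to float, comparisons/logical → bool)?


Operand types: float * int
Rule: mixed int/float promotes to float; int/int stays int
Result type: float


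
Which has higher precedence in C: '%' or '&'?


'%' is multiplicative (level 10); '&' is bitwise AND (level 5)
Higher level binds tighter
'%' has higher precedence than '&'


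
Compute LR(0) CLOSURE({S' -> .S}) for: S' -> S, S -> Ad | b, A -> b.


Start: S' -> .S
For each item with dot before a nonterminal B, add B -> .γ for every B-production
Closure: [S' -> .S, S -> .Ad, S -> .b, A -> .b]


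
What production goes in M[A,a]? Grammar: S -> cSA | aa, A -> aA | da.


For [A, a]: 'a' ∈ FIRST(aA)
Entry: A -> aA


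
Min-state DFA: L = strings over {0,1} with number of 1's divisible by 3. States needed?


Track (count of 1) mod 3: states 0..2, accept at 0
Minimal DFA: 3 states


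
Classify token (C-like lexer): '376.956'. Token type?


Pattern: digits with a decimal point
Type: FLOAT_LITERAL


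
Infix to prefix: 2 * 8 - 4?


left-to-right (same/higher precedence on left): tree is (- (* 2 8) 4)
Prefix: - * 2 8 4


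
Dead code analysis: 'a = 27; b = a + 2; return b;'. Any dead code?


a is read by b's definition; b is returned
No dead code


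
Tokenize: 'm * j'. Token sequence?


Scan left to right, longest-match per lexeme
Tokens: ID(m), OP(*), ID(j)


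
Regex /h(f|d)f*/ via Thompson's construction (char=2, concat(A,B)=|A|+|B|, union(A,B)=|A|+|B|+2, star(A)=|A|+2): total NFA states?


Syntax tree has 4 char leaf(s), 1 union(s), 1 star(s)
chars contribute 4×2 = 8; each union adds +2; each star adds +2
Total: 8 + 2 + 2 = 12 states


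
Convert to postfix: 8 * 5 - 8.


Left to right (same or higher precedence on left)
Postfix: 8 5 * 8 -


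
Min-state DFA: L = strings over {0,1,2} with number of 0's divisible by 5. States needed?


Track (count of 0) mod 5: states 0..4, accept at 0
Minimal DFA: 5 states


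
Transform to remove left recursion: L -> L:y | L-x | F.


Left-recursive alternatives: L:y, L-x; non-recursive: F
Introduce L': L -> FL', L' -> :yL' | -xL' | ε


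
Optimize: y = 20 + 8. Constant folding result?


20 + 8 = 28 at compile time
Optimized: y = 28


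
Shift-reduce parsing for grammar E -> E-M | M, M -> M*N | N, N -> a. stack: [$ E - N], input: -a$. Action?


'N' (not preceded by M*) is the handle for M -> N
Action: reduce (M -> N)


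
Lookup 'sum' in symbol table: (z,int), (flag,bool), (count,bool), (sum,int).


Lookup 'sum' → type int


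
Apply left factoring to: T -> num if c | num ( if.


Common prefix: 'num'
Factored: T -> num T', T' -> if c | ( if


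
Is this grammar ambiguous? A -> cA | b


right-linear, alternatives start with distinct terminals 'c' vs 'b': unique leftmost derivation
Unambiguous


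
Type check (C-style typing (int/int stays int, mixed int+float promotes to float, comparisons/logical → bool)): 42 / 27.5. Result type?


Operand types: int / float
Rule: mixed int/float promotes to float; int/int stays int
Result type: float


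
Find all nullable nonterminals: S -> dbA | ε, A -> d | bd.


A nonterminal is nullable iff some alternative derives ε (directly, or every symbol in it is nullable)
Nullable: {S}


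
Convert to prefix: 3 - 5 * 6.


'*' binds tighter: tree is (- 3 (* 5 6))
Prefix: - 3 * 5 6


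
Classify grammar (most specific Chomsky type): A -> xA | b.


Right-linear: every RHS is a terminal or a terminal followed by one nonterminal
Classification: Type 3 (Regular)


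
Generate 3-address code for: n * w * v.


Break into single-operator statements:
t1 = n * w
t2 = t1 * v


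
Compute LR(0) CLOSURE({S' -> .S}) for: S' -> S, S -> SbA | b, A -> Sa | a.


Start: S' -> .S
For each item with dot before a nonterminal B, add B -> .γ for every B-production
Closure: [S' -> .S, S -> .SbA, S -> .b]


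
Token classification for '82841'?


Pattern: digits only
Type: INTEGER_LITERAL


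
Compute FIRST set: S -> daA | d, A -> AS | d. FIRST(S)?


Per alternative of S: FIRST(daA) = {d}; FIRST(d) = {d}
FIRST(S) = {d}


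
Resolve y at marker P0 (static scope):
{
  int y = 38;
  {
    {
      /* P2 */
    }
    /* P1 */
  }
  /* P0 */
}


y declared in the same block as P0
y = 38


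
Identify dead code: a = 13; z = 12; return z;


a is assigned but never read
Dead: 'a = 13'


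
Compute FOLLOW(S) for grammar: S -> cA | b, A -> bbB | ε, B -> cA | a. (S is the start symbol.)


$ ∈ FOLLOW(S). For each A -> αBβ: add FIRST(β)\{ε} to FOLLOW(B); if β nullable, add FOLLOW(A).
FOLLOW(S) = {$}


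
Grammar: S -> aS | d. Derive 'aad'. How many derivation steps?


Derivation: S => aS => aaS => aad
Steps: 3


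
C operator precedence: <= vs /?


'/' is multiplicative (level 10); '<=' is relational (level 7)
Higher level binds tighter
'/' has higher precedence than '<='


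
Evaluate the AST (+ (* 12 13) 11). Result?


Evaluate inner: (* 12 13) = 156
Evaluate root: (+ 156 11) = 167
Result: 167


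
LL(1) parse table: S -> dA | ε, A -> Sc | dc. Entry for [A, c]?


For [A, c]: 'c' ∈ FIRST(Sc)
Entry: A -> Sc


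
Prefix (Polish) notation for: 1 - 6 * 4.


'*' binds tighter: tree is (- 1 (* 6 4))
Prefix: - 1 * 6 4


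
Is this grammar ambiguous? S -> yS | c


right-linear, alternatives start with distinct terminals 'y' vs 'c': unique leftmost derivation
Unambiguous


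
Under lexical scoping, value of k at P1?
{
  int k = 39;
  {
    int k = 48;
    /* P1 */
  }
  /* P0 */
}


k declared in the same block as P1
k = 48


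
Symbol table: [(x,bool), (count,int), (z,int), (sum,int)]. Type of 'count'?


Lookup 'count' → type int


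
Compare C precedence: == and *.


'*' is multiplicative (level 10); '==' is equality (level 6)
Higher level binds tighter
'*' has higher precedence than '=='


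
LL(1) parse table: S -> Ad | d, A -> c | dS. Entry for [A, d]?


For [A, d]: 'd' ∈ FIRST(dS)
Entry: A -> dS


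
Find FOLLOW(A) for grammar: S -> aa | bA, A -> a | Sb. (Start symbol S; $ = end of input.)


$ ∈ FOLLOW(S). For each A -> αBβ: add FIRST(β)\{ε} to FOLLOW(B); if β nullable, add FOLLOW(A).
FOLLOW(A) = {$, b}


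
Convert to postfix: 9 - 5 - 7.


Left to right (same or higher precedence on left)
Postfix: 9 5 - 7 -


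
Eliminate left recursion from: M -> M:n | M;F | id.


Left-recursive alternatives: M:n, M;F; non-recursive: id
Introduce M': M -> idM', M' -> :nM' | ;FM' | ε


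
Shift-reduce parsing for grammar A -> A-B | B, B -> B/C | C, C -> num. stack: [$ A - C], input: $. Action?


'C' (not preceded by B/) is the handle for B -> C
Action: reduce (B -> C)


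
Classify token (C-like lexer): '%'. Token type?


Pattern: operator symbol
Type: OPERATOR


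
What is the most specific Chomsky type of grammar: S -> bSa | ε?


Single nonterminal LHS, but b^n a^n is not regular
Classification: Type 2 (Context-Free)


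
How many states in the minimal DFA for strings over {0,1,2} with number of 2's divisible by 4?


Track (count of 2) mod 4: states 0..3, accept at 0
Minimal DFA: 4 states


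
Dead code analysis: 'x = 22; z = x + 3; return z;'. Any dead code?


x is read by z's definition; z is returned
No dead code


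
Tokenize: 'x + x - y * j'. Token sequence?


Scan left to right, longest-match per lexeme
Tokens: ID(x), OP(+), ID(x), OP(-), ID(y), OP(*), ID(j)


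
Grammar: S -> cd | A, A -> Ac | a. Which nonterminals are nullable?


A nonterminal is nullable iff some alternative derives ε (directly, or every symbol in it is nullable)
Nullable: {}


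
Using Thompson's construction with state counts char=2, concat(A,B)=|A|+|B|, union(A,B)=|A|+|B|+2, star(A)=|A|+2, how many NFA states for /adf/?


Syntax tree has 3 char leaf(s), 0 union(s), 0 star(s)
chars contribute 3×2 = 6; each union adds +2; each star adds +2
Total: 6 + 0 + 0 = 6 states


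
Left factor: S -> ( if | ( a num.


Common prefix: '('
Factored: S -> ( S', S' -> if | a num


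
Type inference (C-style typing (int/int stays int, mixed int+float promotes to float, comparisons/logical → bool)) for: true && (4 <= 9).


Operand types: bool && bool
Rule: logical operators take bool operands and yield bool
Result type: bool


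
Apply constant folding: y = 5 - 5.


5 - 5 = 0 at compile time
Optimized: y = 0


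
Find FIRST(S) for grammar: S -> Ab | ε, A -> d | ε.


Per alternative of S: FIRST(Ab) = {b, d}; FIRST(ε) = {ε}
FIRST(S) = {b, d, ε}


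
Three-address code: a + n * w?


Break into single-operator statements:
t1 = n * w
t2 = a + t1


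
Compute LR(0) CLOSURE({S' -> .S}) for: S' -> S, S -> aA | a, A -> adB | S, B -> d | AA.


Start: S' -> .S
For each item with dot before a nonterminal B, add B -> .γ for every B-production
Closure: [S' -> .S, S -> .aA, S -> .a]


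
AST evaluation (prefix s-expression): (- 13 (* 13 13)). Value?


Evaluate inner: (* 13 13) = 169
Evaluate root: (- 13 169) = -156
Result: -156


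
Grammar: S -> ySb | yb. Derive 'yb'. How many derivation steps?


Derivation: S => yb
Steps: 1


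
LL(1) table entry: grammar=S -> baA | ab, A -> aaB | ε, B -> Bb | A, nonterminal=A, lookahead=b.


For [A, b]: ε is nullable and 'b' ∈ FOLLOW(A)
Entry: A -> ε


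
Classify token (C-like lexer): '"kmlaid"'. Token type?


Pattern: double-quoted sequence
Type: STRING_LITERAL


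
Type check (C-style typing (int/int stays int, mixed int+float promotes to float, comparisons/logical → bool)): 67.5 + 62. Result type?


Operand types: float + int
Rule: mixed int/float promotes to float; int/int stays int
Result type: float


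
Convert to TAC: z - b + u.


Break into single-operator statements:
t1 = z - b
t2 = t1 + u


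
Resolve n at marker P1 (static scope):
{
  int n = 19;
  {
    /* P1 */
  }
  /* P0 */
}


P1's block does not declare n; resolves to the enclosing declaration at depth 0
n = 19


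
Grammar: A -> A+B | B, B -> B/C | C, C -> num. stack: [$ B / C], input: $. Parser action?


handle 'B/C' on top
Action: reduce (B -> B/C)


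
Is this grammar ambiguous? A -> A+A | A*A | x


'x+x*x' has two parse trees (no precedence encoded between + and *)
Ambiguous


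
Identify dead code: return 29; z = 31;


statement follows a return and is unreachable
Dead: 'z = 31'


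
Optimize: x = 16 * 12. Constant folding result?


16 * 12 = 192 at compile time
Optimized: x = 192


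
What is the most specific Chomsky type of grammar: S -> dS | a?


Right-linear: every RHS is a terminal or a terminal followed by one nonterminal
Classification: Type 3 (Regular)


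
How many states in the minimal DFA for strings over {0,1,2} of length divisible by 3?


Track length mod 3: states 0..2, accept at 0
Minimal DFA: 3 states


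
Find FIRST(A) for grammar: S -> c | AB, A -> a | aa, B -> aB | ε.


Per alternative of A: FIRST(a) = {a}; FIRST(aa) = {a}
FIRST(A) = {a}


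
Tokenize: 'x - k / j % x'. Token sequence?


Scan left to right, longest-match per lexeme
Tokens: ID(x), OP(-), ID(k), OP(/), ID(j), OP(%), ID(x)


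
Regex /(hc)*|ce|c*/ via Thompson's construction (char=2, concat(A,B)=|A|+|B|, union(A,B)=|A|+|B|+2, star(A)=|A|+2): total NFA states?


Syntax tree has 5 char leaf(s), 2 union(s), 2 star(s)
chars contribute 5×2 = 10; each union adds +2; each star adds +2
Total: 10 + 4 + 4 = 18 states


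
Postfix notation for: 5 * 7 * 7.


Left to right (same or higher precedence on left)
Postfix: 5 7 * 7 *


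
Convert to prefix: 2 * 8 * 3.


left-to-right (same/higher precedence on left): tree is (* (* 2 8) 3)
Prefix: * * 2 8 3


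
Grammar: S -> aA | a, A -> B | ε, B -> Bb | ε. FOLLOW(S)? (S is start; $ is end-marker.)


$ ∈ FOLLOW(S). For each A -> αBβ: add FIRST(β)\{ε} to FOLLOW(B); if β nullable, add FOLLOW(A).
FOLLOW(S) = {$}


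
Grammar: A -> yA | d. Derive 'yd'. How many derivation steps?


Derivation: A => yA => yd
Steps: 2


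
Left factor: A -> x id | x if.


Common prefix: 'x'
Factored: A -> x A', A' -> id | if


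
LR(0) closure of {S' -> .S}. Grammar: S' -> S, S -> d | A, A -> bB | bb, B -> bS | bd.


Start: S' -> .S
For each item with dot before a nonterminal B, add B -> .γ for every B-production
Closure: [S' -> .S, S -> .d, S -> .A, A -> .bB, A -> .bb]


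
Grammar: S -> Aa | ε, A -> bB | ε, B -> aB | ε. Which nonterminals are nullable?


A nonterminal is nullable iff some alternative derives ε (directly, or every symbol in it is nullable)
Nullable: {A, B, S}


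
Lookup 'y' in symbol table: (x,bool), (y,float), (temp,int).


Lookup 'y' → type float


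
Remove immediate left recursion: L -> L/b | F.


Left-recursive alternatives: L/b; non-recursive: F
Introduce L': L -> FL', L' -> /bL' | ε


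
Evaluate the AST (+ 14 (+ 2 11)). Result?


Evaluate inner: (+ 2 11) = 13
Evaluate root: (+ 14 13) = 27
Result: 27


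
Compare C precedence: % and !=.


'%' is multiplicative (level 10); '!=' is equality (level 6)
Higher level binds tighter
'%' has higher precedence than '!='


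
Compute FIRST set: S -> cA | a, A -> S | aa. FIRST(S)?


Per alternative of S: FIRST(cA) = {c}; FIRST(a) = {a}
FIRST(S) = {a, c}


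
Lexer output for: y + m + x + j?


Scan left to right, longest-match per lexeme
Tokens: ID(y), OP(+), ID(m), OP(+), ID(x), OP(+), ID(j)


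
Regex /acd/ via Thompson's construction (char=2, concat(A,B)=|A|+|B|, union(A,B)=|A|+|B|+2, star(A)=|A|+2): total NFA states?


Syntax tree has 3 char leaf(s), 0 union(s), 0 star(s)
chars contribute 3×2 = 6; each union adds +2; each star adds +2
Total: 6 + 0 + 0 = 6 states


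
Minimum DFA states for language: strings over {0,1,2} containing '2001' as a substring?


KMP-style automaton: 4 progress states + 1 absorbing accept = 5
Minimal DFA: 5 states


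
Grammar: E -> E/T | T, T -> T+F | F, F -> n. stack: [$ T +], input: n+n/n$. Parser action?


no handle; shift 'n'
Action: shift


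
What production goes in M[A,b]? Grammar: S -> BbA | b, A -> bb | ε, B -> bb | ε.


For [A, b]: 'b' ∈ FIRST(bb)
Entry: A -> bb


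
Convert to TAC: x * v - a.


Break into single-operator statements:
t1 = x * v
t2 = t1 - a


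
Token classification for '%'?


Pattern: operator symbol
Type: OPERATOR


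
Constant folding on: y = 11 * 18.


11 * 18 = 198 at compile time
Optimized: y = 198


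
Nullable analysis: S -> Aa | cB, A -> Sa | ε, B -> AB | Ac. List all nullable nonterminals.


A nonterminal is nullable iff some alternative derives ε (directly, or every symbol in it is nullable)
Nullable: {A}


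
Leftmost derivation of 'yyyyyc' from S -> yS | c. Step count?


Derivation: S => yS => yyS => yyyS => yyyyS => yyyyyS => yyyyyc
Steps: 6


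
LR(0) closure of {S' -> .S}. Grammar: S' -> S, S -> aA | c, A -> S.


Start: S' -> .S
For each item with dot before a nonterminal B, add B -> .γ for every B-production
Closure: [S' -> .S, S -> .aA, S -> .c]


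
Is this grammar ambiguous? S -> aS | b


right-linear, alternatives start with distinct terminals 'a' vs 'b': unique leftmost derivation
Unambiguous


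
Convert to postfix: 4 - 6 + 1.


Left to right (same or higher precedence on left)
Postfix: 4 6 - 1 +


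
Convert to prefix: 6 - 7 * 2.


'*' binds tighter: tree is (- 6 (* 7 2))
Prefix: - 6 * 7 2


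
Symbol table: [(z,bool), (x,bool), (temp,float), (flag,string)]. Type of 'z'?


Lookup 'z' → type bool


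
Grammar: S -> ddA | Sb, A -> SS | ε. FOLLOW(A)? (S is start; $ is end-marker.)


$ ∈ FOLLOW(S). For each A -> αBβ: add FIRST(β)\{ε} to FOLLOW(B); if β nullable, add FOLLOW(A).
FOLLOW(A) = {$, b, d}


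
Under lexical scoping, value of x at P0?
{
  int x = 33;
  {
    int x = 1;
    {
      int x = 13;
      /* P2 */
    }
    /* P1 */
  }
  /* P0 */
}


x declared in the same block as P0
x = 33


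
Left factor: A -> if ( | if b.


Common prefix: 'if'
Factored: A -> if A', A' -> ( | b


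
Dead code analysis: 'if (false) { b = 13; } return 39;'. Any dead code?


condition is constant false, so the whole block is unreachable
Dead: 'if (false) { b = 13; }'


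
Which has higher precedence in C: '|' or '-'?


'-' is additive (level 9); '|' is bitwise OR (level 3)
Higher level binds tighter
'-' has higher precedence than '|'


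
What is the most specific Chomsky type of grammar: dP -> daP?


LHS has context (more than one symbol) and |LHS| ≤ |RHS|
Classification: Type 1 (Context-Sensitive)


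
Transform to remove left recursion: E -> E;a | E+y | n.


Left-recursive alternatives: E;a, E+y; non-recursive: n
Introduce E': E -> nE', E' -> ;aE' | +yE' | ε


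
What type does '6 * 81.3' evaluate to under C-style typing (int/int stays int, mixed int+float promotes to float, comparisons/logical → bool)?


Operand types: int * float
Rule: mixed int/float promotes to float; int/int stays int
Result type: float


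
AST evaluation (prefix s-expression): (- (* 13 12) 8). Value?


Evaluate inner: (* 13 12) = 156
Evaluate root: (- 156 8) = 148
Result: 148


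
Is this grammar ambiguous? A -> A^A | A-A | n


'n^n-n' has two parse trees (no precedence encoded between ^ and -)
Ambiguous


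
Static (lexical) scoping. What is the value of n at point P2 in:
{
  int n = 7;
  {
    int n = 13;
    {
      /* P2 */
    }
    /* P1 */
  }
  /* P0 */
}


P2's block does not declare n; resolves to the enclosing declaration at depth 1
n = 13


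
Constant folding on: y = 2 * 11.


2 * 11 = 22 at compile time
Optimized: y = 22


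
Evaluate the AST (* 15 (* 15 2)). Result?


Evaluate inner: (* 15 2) = 30
Evaluate root: (* 15 30) = 450
Result: 450


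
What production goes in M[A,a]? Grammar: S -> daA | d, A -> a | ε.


For [A, a]: 'a' ∈ FIRST(a)
Entry: A -> a


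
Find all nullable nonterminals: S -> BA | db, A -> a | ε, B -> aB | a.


A nonterminal is nullable iff some alternative derives ε (directly, or every symbol in it is nullable)
Nullable: {A}


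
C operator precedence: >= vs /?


'/' is multiplicative (level 10); '>=' is relational (level 7)
Higher level binds tighter
'/' has higher precedence than '>='


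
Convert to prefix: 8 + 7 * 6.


'*' binds tighter: tree is (+ 8 (* 7 6))
Prefix: + 8 * 7 6


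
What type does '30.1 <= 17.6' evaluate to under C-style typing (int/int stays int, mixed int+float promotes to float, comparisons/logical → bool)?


Operand types: float <= float
Rule: comparison yields bool
Result type: bool


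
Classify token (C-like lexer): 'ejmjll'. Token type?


Pattern: letter/underscore followed by alphanumerics, not a keyword
Type: IDENTIFIER


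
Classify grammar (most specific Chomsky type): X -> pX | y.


Right-linear: every RHS is a terminal or a terminal followed by one nonterminal
Classification: Type 3 (Regular)


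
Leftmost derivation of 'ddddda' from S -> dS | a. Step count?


Derivation: S => dS => ddS => dddS => ddddS => dddddS => ddddda
Steps: 6


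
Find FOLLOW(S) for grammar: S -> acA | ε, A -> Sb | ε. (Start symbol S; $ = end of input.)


$ ∈ FOLLOW(S). For each A -> αBβ: add FIRST(β)\{ε} to FOLLOW(B); if β nullable, add FOLLOW(A).
FOLLOW(S) = {$, b}


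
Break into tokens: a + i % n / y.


Scan left to right, longest-match per lexeme
Tokens: ID(a), OP(+), ID(i), OP(%), ID(n), OP(/), ID(y)


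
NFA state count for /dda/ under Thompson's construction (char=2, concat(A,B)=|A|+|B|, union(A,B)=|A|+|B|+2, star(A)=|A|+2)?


Syntax tree has 3 char leaf(s), 0 union(s), 0 star(s)
chars contribute 3×2 = 6; each union adds +2; each star adds +2
Total: 6 + 0 + 0 = 6 states


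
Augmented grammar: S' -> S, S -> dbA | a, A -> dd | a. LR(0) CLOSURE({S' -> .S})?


Start: S' -> .S
For each item with dot before a nonterminal B, add B -> .γ for every B-production
Closure: [S' -> .S, S -> .dbA, S -> .a]


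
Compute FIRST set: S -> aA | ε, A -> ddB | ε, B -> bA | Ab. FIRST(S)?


Per alternative of S: FIRST(aA) = {a}; FIRST(ε) = {ε}
FIRST(S) = {a, ε}


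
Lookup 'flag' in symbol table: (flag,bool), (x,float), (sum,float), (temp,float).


Lookup 'flag' → type bool


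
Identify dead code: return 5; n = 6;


statement follows a return and is unreachable
Dead: 'n = 6'


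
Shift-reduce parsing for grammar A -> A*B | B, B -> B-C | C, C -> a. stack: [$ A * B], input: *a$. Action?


handle 'A*B' on top; lookahead ∈ FOLLOW(A) = {*, $}
Action: reduce (A -> A*B)


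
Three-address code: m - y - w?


Break into single-operator statements:
t1 = m - y
t2 = t1 - w


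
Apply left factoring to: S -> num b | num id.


Common prefix: 'num'
Factored: S -> num S', S' -> b | id


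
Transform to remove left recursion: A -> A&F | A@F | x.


Left-recursive alternatives: A&F, A@F; non-recursive: x
Introduce A': A -> xA', A' -> &FA' | @FA' | ε


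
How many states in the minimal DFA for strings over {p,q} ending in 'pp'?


Track the longest suffix of input matching a prefix of 'pp': 3 classes (prefixes of length 0..2)
Minimal DFA: 3 states


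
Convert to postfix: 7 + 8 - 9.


Left to right (same or higher precedence on left)
Postfix: 7 8 + 9 -


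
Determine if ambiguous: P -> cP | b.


right-linear, alternatives start with distinct terminals 'c' vs 'b': unique leftmost derivation
Unambiguous


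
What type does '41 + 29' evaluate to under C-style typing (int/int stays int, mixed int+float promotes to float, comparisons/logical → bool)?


Operand types: int + int
Rule: mixed int/float promotes to float; int/int stays int
Result type: int


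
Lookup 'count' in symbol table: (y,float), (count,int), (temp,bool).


Lookup 'count' → type int


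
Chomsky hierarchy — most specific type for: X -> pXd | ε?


Single nonterminal LHS, but p^n d^n is not regular
Classification: Type 2 (Context-Free)


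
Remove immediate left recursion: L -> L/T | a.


Left-recursive alternatives: L/T; non-recursive: a
Introduce L': L -> aL', L' -> /TL' | ε


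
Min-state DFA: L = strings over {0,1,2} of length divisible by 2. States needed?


Track length mod 2: states 0..1, accept at 0
Minimal DFA: 2 states


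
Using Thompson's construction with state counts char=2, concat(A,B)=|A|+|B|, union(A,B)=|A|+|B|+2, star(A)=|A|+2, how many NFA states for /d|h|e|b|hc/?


Syntax tree has 6 char leaf(s), 4 union(s), 0 star(s)
chars contribute 6×2 = 12; each union adds +2; each star adds +2
Total: 12 + 8 + 0 = 20 states


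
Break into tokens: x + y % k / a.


Scan left to right, longest-match per lexeme
Tokens: ID(x), OP(+), ID(y), OP(%), ID(k), OP(/), ID(a)


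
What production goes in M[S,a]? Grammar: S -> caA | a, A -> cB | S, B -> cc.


For [S, a]: 'a' ∈ FIRST(a)
Entry: S -> a


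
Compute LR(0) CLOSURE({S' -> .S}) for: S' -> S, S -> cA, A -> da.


Start: S' -> .S
For each item with dot before a nonterminal B, add B -> .γ for every B-production
Closure: [S' -> .S, S -> .cA]


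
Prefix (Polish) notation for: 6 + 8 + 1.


left-to-right (same/higher precedence on left): tree is (+ (+ 6 8) 1)
Prefix: + + 6 8 1


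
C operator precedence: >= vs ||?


'>=' is relational (level 7); '||' is logical OR (level 1)
Higher level binds tighter
'>=' has higher precedence than '||'


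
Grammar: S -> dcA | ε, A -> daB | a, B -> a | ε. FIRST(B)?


Per alternative of B: FIRST(a) = {a}; FIRST(ε) = {ε}
FIRST(B) = {a, ε}


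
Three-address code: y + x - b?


Break into single-operator statements:
t1 = y + x
t2 = t1 - b


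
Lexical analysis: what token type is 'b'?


Pattern: letter/underscore followed by alphanumerics, not a keyword
Type: IDENTIFIER


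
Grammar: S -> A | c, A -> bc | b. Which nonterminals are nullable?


A nonterminal is nullable iff some alternative derives ε (directly, or every symbol in it is nullable)
Nullable: {}


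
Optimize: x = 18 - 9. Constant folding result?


18 - 9 = 9 at compile time
Optimized: x = 9


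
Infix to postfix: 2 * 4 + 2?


Left to right (same or higher precedence on left)
Postfix: 2 4 * 2 +


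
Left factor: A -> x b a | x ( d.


Common prefix: 'x'
Factored: A -> x A', A' -> b a | ( d


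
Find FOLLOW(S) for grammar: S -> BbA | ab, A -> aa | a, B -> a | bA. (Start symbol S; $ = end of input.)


$ ∈ FOLLOW(S). For each A -> αBβ: add FIRST(β)\{ε} to FOLLOW(B); if β nullable, add FOLLOW(A).
FOLLOW(S) = {$}


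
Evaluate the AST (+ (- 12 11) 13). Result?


Evaluate inner: (- 12 11) = 1
Evaluate root: (+ 1 13) = 14
Result: 14


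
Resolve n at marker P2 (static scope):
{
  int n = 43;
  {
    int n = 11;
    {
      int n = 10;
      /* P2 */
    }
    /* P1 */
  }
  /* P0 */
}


n declared in the same block as P2
n = 10


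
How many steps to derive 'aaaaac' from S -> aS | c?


Derivation: S => aS => aaS => aaaS => aaaaS => aaaaaS => aaaaac
Steps: 6


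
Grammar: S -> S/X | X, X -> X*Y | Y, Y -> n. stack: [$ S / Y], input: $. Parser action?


'Y' (not preceded by X*) is the handle for X -> Y
Action: reduce (X -> Y)


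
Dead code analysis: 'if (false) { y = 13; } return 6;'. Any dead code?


condition is constant false, so the whole block is unreachable
Dead: 'if (false) { y = 13; }'


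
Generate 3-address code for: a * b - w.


Break into single-operator statements:
t1 = a * b
t2 = t1 - w


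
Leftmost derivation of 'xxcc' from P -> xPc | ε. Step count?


Derivation: P => xPc => xxPcc => xxcc
Steps: 3


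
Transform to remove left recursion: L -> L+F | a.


Left-recursive alternatives: L+F; non-recursive: a
Introduce L': L -> aL', L' -> +FL' | ε


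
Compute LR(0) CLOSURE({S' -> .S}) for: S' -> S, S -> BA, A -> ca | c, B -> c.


Start: S' -> .S
For each item with dot before a nonterminal B, add B -> .γ for every B-production
Closure: [S' -> .S, S -> .BA, B -> .c]


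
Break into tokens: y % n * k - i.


Scan left to right, longest-match per lexeme
Tokens: ID(y), OP(%), ID(n), OP(*), ID(k), OP(-), ID(i)


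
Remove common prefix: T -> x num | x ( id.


Common prefix: 'x'
Factored: T -> x T', T' -> num | ( id


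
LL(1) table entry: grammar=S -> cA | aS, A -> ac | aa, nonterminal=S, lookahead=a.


For [S, a]: 'a' ∈ FIRST(aS)
Entry: S -> aS


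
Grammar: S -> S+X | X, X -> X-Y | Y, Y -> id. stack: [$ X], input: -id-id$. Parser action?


shift '-' to continue X -> X-Y
Action: shift


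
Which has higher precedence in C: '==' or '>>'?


'>>' is shift (level 8); '==' is equality (level 6)
Higher level binds tighter
'>>' has higher precedence than '=='


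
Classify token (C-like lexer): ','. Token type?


Pattern: delimiter/punctuation
Type: PUNCTUATION


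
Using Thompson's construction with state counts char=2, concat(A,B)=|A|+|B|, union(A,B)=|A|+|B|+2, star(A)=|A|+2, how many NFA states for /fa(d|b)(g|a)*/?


Syntax tree has 6 char leaf(s), 2 union(s), 1 star(s)
chars contribute 6×2 = 12; each union adds +2; each star adds +2
Total: 12 + 4 + 2 = 18 states


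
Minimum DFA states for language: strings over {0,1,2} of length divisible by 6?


Track length mod 6: states 0..5, accept at 0
Minimal DFA: 6 states


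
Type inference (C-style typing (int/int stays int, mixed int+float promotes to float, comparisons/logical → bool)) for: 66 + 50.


Operand types: int + int
Rule: mixed int/float promotes to float; int/int stays int
Result type: int


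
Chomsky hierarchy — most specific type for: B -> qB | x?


Right-linear: every RHS is a terminal or a terminal followed by one nonterminal
Classification: Type 3 (Regular)


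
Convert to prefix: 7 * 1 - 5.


left-to-right (same/higher precedence on left): tree is (- (* 7 1) 5)
Prefix: - * 7 1 5


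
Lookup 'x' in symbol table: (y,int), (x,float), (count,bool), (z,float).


Lookup 'x' → type float


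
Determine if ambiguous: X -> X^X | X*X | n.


'n^n*n' has two parse trees (no precedence encoded between ^ and *)
Ambiguous


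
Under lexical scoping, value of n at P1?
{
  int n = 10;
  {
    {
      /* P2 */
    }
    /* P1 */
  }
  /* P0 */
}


P1's block does not declare n; resolves to the enclosing declaration at depth 0
n = 10


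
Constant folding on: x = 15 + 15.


15 + 15 = 30 at compile time
Optimized: x = 30


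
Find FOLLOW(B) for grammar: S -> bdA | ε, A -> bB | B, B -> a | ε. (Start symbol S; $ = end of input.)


$ ∈ FOLLOW(S). For each A -> αBβ: add FIRST(β)\{ε} to FOLLOW(B); if β nullable, add FOLLOW(A).
FOLLOW(B) = {$}


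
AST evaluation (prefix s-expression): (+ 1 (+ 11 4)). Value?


Evaluate inner: (+ 11 4) = 15
Evaluate root: (+ 1 15) = 16
Result: 16


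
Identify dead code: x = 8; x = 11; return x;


first assignment to x is overwritten before any read
Dead: 'x = 8'
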